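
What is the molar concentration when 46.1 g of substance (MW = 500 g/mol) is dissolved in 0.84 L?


C = (mass / MW) / volume
C = (46.1 / 500) / 0.84
C = 0.1098 M

0.1098 M


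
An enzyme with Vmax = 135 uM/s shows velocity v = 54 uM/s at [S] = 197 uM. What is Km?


Km = [S] * (Vmax - v) / v
Km = 197 * (135 - 54) / 54
Km = 295.5 uM

295.5 uM


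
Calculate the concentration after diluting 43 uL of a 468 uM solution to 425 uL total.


C2 = C1 * V1 / V2
C2 = 468 * 43 / 425
C2 = 47.3506 uM

47.3506 uM


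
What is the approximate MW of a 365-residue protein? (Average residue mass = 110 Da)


MW = n_residues * 110 Da
MW = 365 * 110
MW = 40150 Da

40150 Da


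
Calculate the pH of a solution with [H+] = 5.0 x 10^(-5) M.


pH = -log10([H+])
pH = -log10(5.0 x 10^(-5))
pH = 4.301

4.301


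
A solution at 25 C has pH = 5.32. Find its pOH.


pOH = 14 - pH
pOH = 14 - 5.32
pOH = 8.68

8.68


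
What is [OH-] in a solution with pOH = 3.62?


[OH-] = 10^(-pOH)
[OH-] = 10^(-3.62)
[OH-] = 2.399e-04 M

2.399e-04 M


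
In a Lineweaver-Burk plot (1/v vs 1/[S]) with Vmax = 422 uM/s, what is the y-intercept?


y-intercept = 1/Vmax
= 1/422
= 0.0024 s/uM

0.0024 s/uM


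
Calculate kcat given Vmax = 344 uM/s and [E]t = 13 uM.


kcat = Vmax / [E]t
kcat = 344 / 13
kcat = 26.4615 s^-1

26.4615 s^-1


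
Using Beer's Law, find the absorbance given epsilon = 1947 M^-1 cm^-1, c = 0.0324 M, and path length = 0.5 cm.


A = epsilon * c * l
A = 1947 * 0.0324 * 0.5
A = 31.5414

31.5414


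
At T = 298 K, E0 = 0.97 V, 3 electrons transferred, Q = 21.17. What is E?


E = E0 - (RT/nF) * ln(Q)
E = 0.97 - (8.314 * 298 / (3 * 96485)) * ln(21.17)
E = 0.9439 V

0.9439 V


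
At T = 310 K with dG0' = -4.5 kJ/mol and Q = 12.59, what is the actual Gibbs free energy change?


dG = dG0' + RT * ln(Q) / 1000
dG = -4.5 + 8.314 * 310 * ln(12.59) / 1000
dG = 2.0282 kJ/mol

2.0282 kJ/mol


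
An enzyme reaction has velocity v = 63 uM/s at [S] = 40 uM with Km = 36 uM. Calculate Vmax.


Vmax = v * (Km + [S]) / [S]
Vmax = 63 * (36 + 40) / 40
Vmax = 119.7 uM/s

119.7 uM/s


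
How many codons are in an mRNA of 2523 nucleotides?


codons = nucleotides / 3
codons = 2523 / 3 = 841

841


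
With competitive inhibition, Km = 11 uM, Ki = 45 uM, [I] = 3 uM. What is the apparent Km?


Km_app = Km * (1 + [I]/Ki)
Km_app = 11 * (1 + 3/45)
Km_app = 11.7333 uM

11.7333 uM


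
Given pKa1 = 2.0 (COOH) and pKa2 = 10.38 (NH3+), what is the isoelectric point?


pI = (pKa1 + pKa2) / 2
pI = (2.0 + 10.38) / 2
pI = 6.19

6.19


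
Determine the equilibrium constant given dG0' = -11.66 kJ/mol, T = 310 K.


Keq = exp(-dG0 * 1000 / (R * T))
Keq = exp(-(-11.66) * 1000 / (8.314 * 310))
Keq = 92.2077

92.2077


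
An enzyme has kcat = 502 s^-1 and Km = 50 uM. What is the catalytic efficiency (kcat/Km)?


Catalytic efficiency = kcat / Km
= 502 / 50
= 10.04 uM^-1*s^-1

10.04 uM^-1*s^-1


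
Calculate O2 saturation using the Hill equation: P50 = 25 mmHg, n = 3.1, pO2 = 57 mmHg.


Y = pO2^n / (P50^n + pO2^n)
Y = 57^3.1 / (25^3.1 + 57^3.1)
Y = 92.79%

92.79%


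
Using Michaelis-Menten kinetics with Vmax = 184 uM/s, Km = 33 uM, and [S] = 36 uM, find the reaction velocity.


v = Vmax * [S] / (Km + [S])
v = 184 * 36 / (33 + 36)
v = 96.0 uM/s

96.0 uM/s


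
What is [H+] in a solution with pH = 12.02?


[H+] = 10^(-pH)
[H+] = 10^(-12.02)
[H+] = 9.550e-13 M

9.550e-13 M


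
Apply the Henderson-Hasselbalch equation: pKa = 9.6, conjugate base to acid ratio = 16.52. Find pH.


pH = pKa + log10([A-]/[HA])
pH = 9.6 + log10(16.52)
pH = 10.818

10.818


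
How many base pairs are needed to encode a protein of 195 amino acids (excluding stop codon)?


Each amino acid = 1 codon = 3 bp
bp = 195 * 3 = 585 bp

585 bp


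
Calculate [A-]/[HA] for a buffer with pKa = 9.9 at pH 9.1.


[A-]/[HA] = 10^(pH - pKa)
= 10^(9.1 - 9.9)
= 0.1585

0.1585


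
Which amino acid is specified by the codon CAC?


Standard genetic code lookup.
Codon CAC -> His

His


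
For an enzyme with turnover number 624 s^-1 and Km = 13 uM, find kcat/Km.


Catalytic efficiency = kcat / Km
= 624 / 13
= 48.0 uM^-1*s^-1

48.0 uM^-1*s^-1


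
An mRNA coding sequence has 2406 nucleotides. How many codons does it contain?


codons = nucleotides / 3
codons = 2406 / 3 = 802

802


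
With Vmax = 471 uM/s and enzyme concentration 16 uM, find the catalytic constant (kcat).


kcat = Vmax / [E]t
kcat = 471 / 16
kcat = 29.4375 s^-1

29.4375 s^-1


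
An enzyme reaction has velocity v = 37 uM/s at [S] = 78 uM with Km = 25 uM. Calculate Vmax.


Vmax = v * (Km + [S]) / [S]
Vmax = 37 * (25 + 78) / 78
Vmax = 48.859 uM/s

48.859 uM/s


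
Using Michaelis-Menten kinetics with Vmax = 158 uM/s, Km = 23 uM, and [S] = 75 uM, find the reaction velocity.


v = Vmax * [S] / (Km + [S])
v = 158 * 75 / (23 + 75)
v = 120.9184 uM/s

120.9184 uM/s


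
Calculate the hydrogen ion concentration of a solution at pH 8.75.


[H+] = 10^(-pH)
[H+] = 10^(-8.75)
[H+] = 1.778e-09 M

1.778e-09 M


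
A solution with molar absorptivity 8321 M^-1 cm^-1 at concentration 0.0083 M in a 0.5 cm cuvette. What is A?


A = epsilon * c * l
A = 8321 * 0.0083 * 0.5
A = 34.5322

34.5322


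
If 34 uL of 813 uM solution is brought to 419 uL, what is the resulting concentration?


C2 = C1 * V1 / V2
C2 = 813 * 34 / 419
C2 = 65.9714 uM

65.9714 uM


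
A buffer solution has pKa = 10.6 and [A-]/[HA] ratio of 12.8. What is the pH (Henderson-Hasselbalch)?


pH = pKa + log10([A-]/[HA])
pH = 10.6 + log10(12.8)
pH = 11.7072

11.7072


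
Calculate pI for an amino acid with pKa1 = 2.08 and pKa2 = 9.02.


pI = (pKa1 + pKa2) / 2
pI = (2.08 + 9.02) / 2
pI = 5.55

5.55


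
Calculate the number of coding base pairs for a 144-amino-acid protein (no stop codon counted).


Each amino acid = 1 codon = 3 bp
bp = 144 * 3 = 432 bp

432 bp


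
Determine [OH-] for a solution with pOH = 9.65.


[OH-] = 10^(-pOH)
[OH-] = 10^(-9.65)
[OH-] = 2.239e-10 M

2.239e-10 M


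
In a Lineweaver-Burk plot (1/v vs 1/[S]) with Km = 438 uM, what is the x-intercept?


x-intercept = -1/Km
= -1/438
= -0.0023 1/uM

-0.0023 1/uM


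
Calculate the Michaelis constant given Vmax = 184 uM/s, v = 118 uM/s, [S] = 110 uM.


Km = [S] * (Vmax - v) / v
Km = 110 * (184 - 118) / 118
Km = 61.5254 uM

61.5254 uM


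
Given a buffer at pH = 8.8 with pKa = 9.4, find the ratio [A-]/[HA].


[A-]/[HA] = 10^(pH - pKa)
= 10^(8.8 - 9.4)
= 0.2512

0.2512


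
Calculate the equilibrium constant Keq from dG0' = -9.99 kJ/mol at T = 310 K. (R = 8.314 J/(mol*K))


Keq = exp(-dG0 * 1000 / (R * T))
Keq = exp(-(-9.99) * 1000 / (8.314 * 310))
Keq = 48.2352

48.2352


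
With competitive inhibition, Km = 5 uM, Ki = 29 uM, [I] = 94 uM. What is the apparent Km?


Km_app = Km * (1 + [I]/Ki)
Km_app = 5 * (1 + 94/29)
Km_app = 21.2069 uM

21.2069 uM


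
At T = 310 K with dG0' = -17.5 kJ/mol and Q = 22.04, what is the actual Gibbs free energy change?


dG = dG0' + RT * ln(Q) / 1000
dG = -17.5 + 8.314 * 310 * ln(22.04) / 1000
dG = -9.5287 kJ/mol

-9.5287 kJ/mol


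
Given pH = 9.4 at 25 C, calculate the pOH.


pOH = 14 - pH
pOH = 14 - 9.4
pOH = 4.6

4.6


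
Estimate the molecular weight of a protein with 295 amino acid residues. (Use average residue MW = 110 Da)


MW = n_residues * 110 Da
MW = 295 * 110
MW = 32450 Da

32450 Da


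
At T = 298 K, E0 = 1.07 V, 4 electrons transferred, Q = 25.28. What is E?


E = E0 - (RT/nF) * ln(Q)
E = 1.07 - (8.314 * 298 / (4 * 96485)) * ln(25.28)
E = 1.0493 V

1.0493 V


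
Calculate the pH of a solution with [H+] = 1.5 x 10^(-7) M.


pH = -log10([H+])
pH = -log10(1.5 x 10^(-7))
pH = 6.8239

6.8239


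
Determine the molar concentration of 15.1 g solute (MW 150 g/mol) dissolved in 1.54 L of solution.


C = (mass / MW) / volume
C = (15.1 / 150) / 1.54
C = 0.0654 M

0.0654 M


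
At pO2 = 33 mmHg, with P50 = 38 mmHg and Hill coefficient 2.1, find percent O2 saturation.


Y = pO2^n / (P50^n + pO2^n)
Y = 33^2.1 / (38^2.1 + 33^2.1)
Y = 42.65%

42.65%


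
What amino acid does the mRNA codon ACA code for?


Standard genetic code lookup.
Codon ACA -> Thr

Thr


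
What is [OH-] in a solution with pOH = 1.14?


[OH-] = 10^(-pOH)
[OH-] = 10^(-1.14)
[OH-] = 0.0724 M

0.0724 M


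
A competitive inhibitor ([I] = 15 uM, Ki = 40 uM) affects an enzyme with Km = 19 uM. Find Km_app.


Km_app = Km * (1 + [I]/Ki)
Km_app = 19 * (1 + 15/40)
Km_app = 26.125 uM

26.125 uM


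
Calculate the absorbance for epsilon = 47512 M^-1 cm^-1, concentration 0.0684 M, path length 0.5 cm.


A = epsilon * c * l
A = 47512 * 0.0684 * 0.5
A = 1624.9104

1624.9104


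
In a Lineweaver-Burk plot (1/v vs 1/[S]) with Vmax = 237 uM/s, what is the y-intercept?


y-intercept = 1/Vmax
= 1/237
= 0.0042 s/uM

0.0042 s/uM


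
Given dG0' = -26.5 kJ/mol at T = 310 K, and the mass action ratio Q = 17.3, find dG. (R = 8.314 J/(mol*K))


dG = dG0' + RT * ln(Q) / 1000
dG = -26.5 + 8.314 * 310 * ln(17.3) / 1000
dG = -19.1528 kJ/mol

-19.1528 kJ/mol


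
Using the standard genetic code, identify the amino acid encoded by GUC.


Standard genetic code lookup.
Codon GUC -> Val

Val


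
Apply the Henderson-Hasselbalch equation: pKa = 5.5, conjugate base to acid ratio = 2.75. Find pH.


pH = pKa + log10([A-]/[HA])
pH = 5.5 + log10(2.75)
pH = 5.9393

5.9393


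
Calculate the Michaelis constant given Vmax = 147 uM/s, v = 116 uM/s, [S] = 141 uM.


Km = [S] * (Vmax - v) / v
Km = 141 * (147 - 116) / 116
Km = 37.681 uM

37.681 uM


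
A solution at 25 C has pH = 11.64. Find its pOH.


pOH = 14 - pH
pOH = 14 - 11.64
pOH = 2.36

2.36


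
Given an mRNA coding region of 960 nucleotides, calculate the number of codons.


codons = nucleotides / 3
codons = 960 / 3 = 320

320


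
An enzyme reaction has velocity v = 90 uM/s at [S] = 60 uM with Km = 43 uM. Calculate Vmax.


Vmax = v * (Km + [S]) / [S]
Vmax = 90 * (43 + 60) / 60
Vmax = 154.5 uM/s

154.5 uM/s


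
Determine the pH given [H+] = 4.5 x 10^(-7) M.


pH = -log10([H+])
pH = -log10(4.5 x 10^(-7))
pH = 6.3468

6.3468


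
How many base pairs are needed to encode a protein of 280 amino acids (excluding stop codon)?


Each amino acid = 1 codon = 3 bp
bp = 280 * 3 = 840 bp

840 bp


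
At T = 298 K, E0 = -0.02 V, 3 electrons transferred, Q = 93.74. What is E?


E = E0 - (RT/nF) * ln(Q)
E = -0.02 - (8.314 * 298 / (3 * 96485)) * ln(93.74)
E = -0.0589 V

-0.0589 V


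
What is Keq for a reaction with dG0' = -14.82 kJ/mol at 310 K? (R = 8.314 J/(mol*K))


Keq = exp(-dG0 * 1000 / (R * T))
Keq = exp(-(-14.82) * 1000 / (8.314 * 310))
Keq = 314.2266

314.2266


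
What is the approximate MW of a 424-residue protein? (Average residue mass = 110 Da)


MW = n_residues * 110 Da
MW = 424 * 110
MW = 46640 Da

46640 Da


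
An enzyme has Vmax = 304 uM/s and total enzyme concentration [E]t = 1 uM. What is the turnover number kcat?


kcat = Vmax / [E]t
kcat = 304 / 1
kcat = 304.0 s^-1

304.0 s^-1


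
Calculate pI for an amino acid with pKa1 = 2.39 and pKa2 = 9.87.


pI = (pKa1 + pKa2) / 2
pI = (2.39 + 9.87) / 2
pI = 6.13

6.13


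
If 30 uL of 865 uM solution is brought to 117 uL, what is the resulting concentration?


C2 = C1 * V1 / V2
C2 = 865 * 30 / 117
C2 = 221.7949 uM

221.7949 uM


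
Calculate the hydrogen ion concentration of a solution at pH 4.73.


[H+] = 10^(-pH)
[H+] = 10^(-4.73)
[H+] = 1.862e-05 M

1.862e-05 M


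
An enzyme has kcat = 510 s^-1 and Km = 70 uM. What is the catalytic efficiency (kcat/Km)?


Catalytic efficiency = kcat / Km
= 510 / 70
= 7.2857 uM^-1*s^-1

7.2857 uM^-1*s^-1


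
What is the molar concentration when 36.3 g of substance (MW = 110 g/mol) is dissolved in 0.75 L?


C = (mass / MW) / volume
C = (36.3 / 110) / 0.75
C = 0.44 M

0.44 M


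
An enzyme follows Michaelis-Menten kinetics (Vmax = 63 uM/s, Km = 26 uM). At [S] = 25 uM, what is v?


v = Vmax * [S] / (Km + [S])
v = 63 * 25 / (26 + 25)
v = 30.8824 uM/s

30.8824 uM/s


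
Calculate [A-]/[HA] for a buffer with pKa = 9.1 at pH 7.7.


[A-]/[HA] = 10^(pH - pKa)
= 10^(7.7 - 9.1)
= 0.0398

0.0398


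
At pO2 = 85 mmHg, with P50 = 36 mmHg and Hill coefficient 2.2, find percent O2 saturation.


Y = pO2^n / (P50^n + pO2^n)
Y = 85^2.2 / (36^2.2 + 85^2.2)
Y = 86.88%

86.88%


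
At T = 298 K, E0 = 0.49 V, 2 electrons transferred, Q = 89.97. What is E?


E = E0 - (RT/nF) * ln(Q)
E = 0.49 - (8.314 * 298 / (2 * 96485)) * ln(89.97)
E = 0.4322 V

0.4322 V


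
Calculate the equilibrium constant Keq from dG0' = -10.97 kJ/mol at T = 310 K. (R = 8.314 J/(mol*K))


Keq = exp(-dG0 * 1000 / (R * T))
Keq = exp(-(-10.97) * 1000 / (8.314 * 310))
Keq = 70.5503

70.5503


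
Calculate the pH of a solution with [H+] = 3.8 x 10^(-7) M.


pH = -log10([H+])
pH = -log10(3.8 x 10^(-7))
pH = 6.4202

6.4202


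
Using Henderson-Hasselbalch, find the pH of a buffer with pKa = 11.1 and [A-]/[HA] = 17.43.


pH = pKa + log10([A-]/[HA])
pH = 11.1 + log10(17.43)
pH = 12.3413

12.3413


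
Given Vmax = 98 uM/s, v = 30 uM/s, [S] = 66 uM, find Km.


Km = [S] * (Vmax - v) / v
Km = 66 * (98 - 30) / 30
Km = 149.6 uM

149.6 uM


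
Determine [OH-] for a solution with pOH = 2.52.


[OH-] = 10^(-pOH)
[OH-] = 10^(-2.52)
[OH-] = 0.003 M

0.003 M


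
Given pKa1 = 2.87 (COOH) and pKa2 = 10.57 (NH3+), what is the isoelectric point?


pI = (pKa1 + pKa2) / 2
pI = (2.87 + 10.57) / 2
pI = 6.72

6.72


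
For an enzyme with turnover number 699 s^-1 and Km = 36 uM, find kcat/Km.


Catalytic efficiency = kcat / Km
= 699 / 36
= 19.4167 uM^-1*s^-1

19.4167 uM^-1*s^-1


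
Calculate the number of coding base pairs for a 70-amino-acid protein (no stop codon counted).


Each amino acid = 1 codon = 3 bp
bp = 70 * 3 = 210 bp

210 bp


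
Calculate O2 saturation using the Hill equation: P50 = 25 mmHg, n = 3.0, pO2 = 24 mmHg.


Y = pO2^n / (P50^n + pO2^n)
Y = 24^3.0 / (25^3.0 + 24^3.0)
Y = 46.94%

46.94%


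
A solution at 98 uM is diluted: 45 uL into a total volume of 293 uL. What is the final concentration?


C2 = C1 * V1 / V2
C2 = 98 * 45 / 293
C2 = 15.0512 uM

15.0512 uM


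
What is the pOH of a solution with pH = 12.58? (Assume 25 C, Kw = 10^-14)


pOH = 14 - pH
pOH = 14 - 12.58
pOH = 1.42

1.42


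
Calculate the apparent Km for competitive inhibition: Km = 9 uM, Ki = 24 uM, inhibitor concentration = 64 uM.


Km_app = Km * (1 + [I]/Ki)
Km_app = 9 * (1 + 64/24)
Km_app = 33.0 uM

33.0 uM


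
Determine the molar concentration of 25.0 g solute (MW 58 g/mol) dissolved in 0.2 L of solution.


C = (mass / MW) / volume
C = (25.0 / 58) / 0.2
C = 2.1552 M

2.1552 M


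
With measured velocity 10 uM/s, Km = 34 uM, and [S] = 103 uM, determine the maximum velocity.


Vmax = v * (Km + [S]) / [S]
Vmax = 10 * (34 + 103) / 103
Vmax = 13.301 uM/s

13.301 uM/s


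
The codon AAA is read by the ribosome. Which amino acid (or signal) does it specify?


Standard genetic code lookup.
Codon AAA -> Lys

Lys


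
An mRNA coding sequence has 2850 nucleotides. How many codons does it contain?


codons = nucleotides / 3
codons = 2850 / 3 = 950

950


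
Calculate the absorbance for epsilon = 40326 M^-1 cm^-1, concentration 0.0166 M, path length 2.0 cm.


A = epsilon * c * l
A = 40326 * 0.0166 * 2.0
A = 1338.8232

1338.8232


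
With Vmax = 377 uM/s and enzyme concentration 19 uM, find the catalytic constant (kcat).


kcat = Vmax / [E]t
kcat = 377 / 19
kcat = 19.8421 s^-1

19.8421 s^-1


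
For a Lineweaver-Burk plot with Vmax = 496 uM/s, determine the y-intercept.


y-intercept = 1/Vmax
= 1/496
= 0.002 s/uM

0.002 s/uM


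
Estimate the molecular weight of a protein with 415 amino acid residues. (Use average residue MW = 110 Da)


MW = n_residues * 110 Da
MW = 415 * 110
MW = 45650 Da

45650 Da


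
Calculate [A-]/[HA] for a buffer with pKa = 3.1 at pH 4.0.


[A-]/[HA] = 10^(pH - pKa)
= 10^(4.0 - 3.1)
= 7.9433

7.9433


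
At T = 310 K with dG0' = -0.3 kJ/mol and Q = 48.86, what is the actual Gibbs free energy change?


dG = dG0' + RT * ln(Q) / 1000
dG = -0.3 + 8.314 * 310 * ln(48.86) / 1000
dG = 9.7232 kJ/mol

9.7232 kJ/mol


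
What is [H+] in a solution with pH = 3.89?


[H+] = 10^(-pH)
[H+] = 10^(-3.89)
[H+] = 1.288e-04 M

1.288e-04 M


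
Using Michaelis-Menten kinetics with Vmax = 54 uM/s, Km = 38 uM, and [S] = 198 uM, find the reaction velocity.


v = Vmax * [S] / (Km + [S])
v = 54 * 198 / (38 + 198)
v = 45.3051 uM/s

45.3051 uM/s


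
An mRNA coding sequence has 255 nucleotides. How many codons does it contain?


codons = nucleotides / 3
codons = 255 / 3 = 85

85


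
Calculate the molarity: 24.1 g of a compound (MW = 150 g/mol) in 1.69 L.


C = (mass / MW) / volume
C = (24.1 / 150) / 1.69
C = 0.0951 M

0.0951 M


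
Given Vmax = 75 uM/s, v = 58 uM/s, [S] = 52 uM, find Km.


Km = [S] * (Vmax - v) / v
Km = 52 * (75 - 58) / 58
Km = 15.2414 uM

15.2414 uM


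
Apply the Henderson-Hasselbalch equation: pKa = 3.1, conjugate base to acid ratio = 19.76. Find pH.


pH = pKa + log10([A-]/[HA])
pH = 3.1 + log10(19.76)
pH = 4.3958

4.3958


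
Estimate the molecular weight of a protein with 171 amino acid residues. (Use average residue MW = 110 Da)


MW = n_residues * 110 Da
MW = 171 * 110
MW = 18810 Da

18810 Da


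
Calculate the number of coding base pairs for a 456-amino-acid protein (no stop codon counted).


Each amino acid = 1 codon = 3 bp
bp = 456 * 3 = 1368 bp

1368 bp


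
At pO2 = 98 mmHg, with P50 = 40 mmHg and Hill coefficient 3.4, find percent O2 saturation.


Y = pO2^n / (P50^n + pO2^n)
Y = 98^3.4 / (40^3.4 + 98^3.4)
Y = 95.46%

95.46%


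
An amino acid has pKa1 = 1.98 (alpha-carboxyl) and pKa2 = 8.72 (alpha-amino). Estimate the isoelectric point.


pI = (pKa1 + pKa2) / 2
pI = (1.98 + 8.72) / 2
pI = 5.35

5.35


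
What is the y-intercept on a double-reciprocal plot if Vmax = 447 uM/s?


y-intercept = 1/Vmax
= 1/447
= 0.0022 s/uM

0.0022 s/uM


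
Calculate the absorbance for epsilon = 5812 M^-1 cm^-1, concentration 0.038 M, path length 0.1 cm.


A = epsilon * c * l
A = 5812 * 0.038 * 0.1
A = 22.0856

22.0856


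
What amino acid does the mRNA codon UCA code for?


Standard genetic code lookup.
Codon UCA -> Ser

Ser


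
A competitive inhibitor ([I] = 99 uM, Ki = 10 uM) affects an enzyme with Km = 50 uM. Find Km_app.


Km_app = Km * (1 + [I]/Ki)
Km_app = 50 * (1 + 99/10)
Km_app = 545.0 uM

545.0 uM


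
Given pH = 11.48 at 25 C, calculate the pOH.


pOH = 14 - pH
pOH = 14 - 11.48
pOH = 2.52

2.52


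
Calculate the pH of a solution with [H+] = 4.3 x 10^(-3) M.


pH = -log10([H+])
pH = -log10(4.3 x 10^(-3))
pH = 2.3665

2.3665


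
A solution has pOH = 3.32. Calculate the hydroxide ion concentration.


[OH-] = 10^(-pOH)
[OH-] = 10^(-3.32)
[OH-] = 4.786e-04 M

4.786e-04 M


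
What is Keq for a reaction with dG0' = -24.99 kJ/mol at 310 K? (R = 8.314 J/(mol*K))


Keq = exp(-dG0 * 1000 / (R * T))
Keq = exp(-(-24.99) * 1000 / (8.314 * 310))
Keq = 16253.1694

16253.1694


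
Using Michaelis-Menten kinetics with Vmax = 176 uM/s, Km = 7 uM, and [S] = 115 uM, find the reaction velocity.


v = Vmax * [S] / (Km + [S])
v = 176 * 115 / (7 + 115)
v = 165.9016 uM/s

165.9016 uM/s


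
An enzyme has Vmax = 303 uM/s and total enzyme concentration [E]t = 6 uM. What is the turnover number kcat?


kcat = Vmax / [E]t
kcat = 303 / 6
kcat = 50.5 s^-1

50.5 s^-1


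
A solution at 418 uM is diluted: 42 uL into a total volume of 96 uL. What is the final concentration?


C2 = C1 * V1 / V2
C2 = 418 * 42 / 96
C2 = 182.875 uM

182.875 uM


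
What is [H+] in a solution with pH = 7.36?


[H+] = 10^(-pH)
[H+] = 10^(-7.36)
[H+] = 4.365e-08 M

4.365e-08 M


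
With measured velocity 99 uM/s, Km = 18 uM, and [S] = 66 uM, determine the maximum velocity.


Vmax = v * (Km + [S]) / [S]
Vmax = 99 * (18 + 66) / 66
Vmax = 126.0 uM/s

126.0 uM/s


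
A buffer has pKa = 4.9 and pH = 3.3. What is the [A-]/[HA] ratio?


[A-]/[HA] = 10^(pH - pKa)
= 10^(3.3 - 4.9)
= 0.0251

0.0251


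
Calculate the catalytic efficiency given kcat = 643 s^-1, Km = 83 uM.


Catalytic efficiency = kcat / Km
= 643 / 83
= 7.747 uM^-1*s^-1

7.747 uM^-1*s^-1


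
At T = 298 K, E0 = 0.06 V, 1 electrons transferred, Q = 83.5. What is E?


E = E0 - (RT/nF) * ln(Q)
E = 0.06 - (8.314 * 298 / (1 * 96485)) * ln(83.5)
E = -0.0536 V

-0.0536 V


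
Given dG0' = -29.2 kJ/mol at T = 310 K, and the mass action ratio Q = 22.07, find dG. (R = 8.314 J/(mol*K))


dG = dG0' + RT * ln(Q) / 1000
dG = -29.2 + 8.314 * 310 * ln(22.07) / 1000
dG = -21.2251 kJ/mol

-21.2251 kJ/mol


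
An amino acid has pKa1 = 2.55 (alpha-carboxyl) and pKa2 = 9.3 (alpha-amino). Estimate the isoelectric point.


pI = (pKa1 + pKa2) / 2
pI = (2.55 + 9.3) / 2
pI = 5.925

5.925


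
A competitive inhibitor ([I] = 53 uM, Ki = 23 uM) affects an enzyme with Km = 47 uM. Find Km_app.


Km_app = Km * (1 + [I]/Ki)
Km_app = 47 * (1 + 53/23)
Km_app = 155.3043 uM

155.3043 uM


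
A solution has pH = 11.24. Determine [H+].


[H+] = 10^(-pH)
[H+] = 10^(-11.24)
[H+] = 5.754e-12 M

5.754e-12 M


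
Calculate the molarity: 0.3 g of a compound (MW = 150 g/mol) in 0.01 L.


C = (mass / MW) / volume
C = (0.3 / 150) / 0.01
C = 0.2 M

0.2 M


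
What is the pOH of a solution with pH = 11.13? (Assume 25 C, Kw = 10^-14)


pOH = 14 - pH
pOH = 14 - 11.13
pOH = 2.87

2.87


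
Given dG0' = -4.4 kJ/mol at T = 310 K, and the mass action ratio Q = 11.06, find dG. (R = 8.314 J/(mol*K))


dG = dG0' + RT * ln(Q) / 1000
dG = -4.4 + 8.314 * 310 * ln(11.06) / 1000
dG = 1.7942 kJ/mol

1.7942 kJ/mol


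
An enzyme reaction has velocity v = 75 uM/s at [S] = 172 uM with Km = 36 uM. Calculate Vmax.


Vmax = v * (Km + [S]) / [S]
Vmax = 75 * (36 + 172) / 172
Vmax = 90.6977 uM/s

90.6977 uM/s


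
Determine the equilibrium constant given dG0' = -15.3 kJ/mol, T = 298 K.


Keq = exp(-dG0 * 1000 / (R * T))
Keq = exp(-(-15.3) * 1000 / (8.314 * 298))
Keq = 480.7757

480.7757


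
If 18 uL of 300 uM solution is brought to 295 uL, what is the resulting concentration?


C2 = C1 * V1 / V2
C2 = 300 * 18 / 295
C2 = 18.3051 uM

18.3051 uM


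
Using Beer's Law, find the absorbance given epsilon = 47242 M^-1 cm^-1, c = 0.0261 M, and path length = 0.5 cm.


A = epsilon * c * l
A = 47242 * 0.0261 * 0.5
A = 616.5081

616.5081


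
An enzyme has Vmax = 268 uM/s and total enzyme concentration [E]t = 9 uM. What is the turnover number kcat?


kcat = Vmax / [E]t
kcat = 268 / 9
kcat = 29.7778 s^-1

29.7778 s^-1


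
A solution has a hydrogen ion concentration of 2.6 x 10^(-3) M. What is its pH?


pH = -log10([H+])
pH = -log10(2.6 x 10^(-3))
pH = 2.585

2.585


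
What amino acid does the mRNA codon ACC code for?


Standard genetic code lookup.
Codon ACC -> Thr

Thr


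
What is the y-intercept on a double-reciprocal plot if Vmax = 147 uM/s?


y-intercept = 1/Vmax
= 1/147
= 0.0068 s/uM

0.0068 s/uM


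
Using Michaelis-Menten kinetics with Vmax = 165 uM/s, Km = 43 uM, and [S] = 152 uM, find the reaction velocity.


v = Vmax * [S] / (Km + [S])
v = 165 * 152 / (43 + 152)
v = 128.6154 uM/s

128.6154 uM/s


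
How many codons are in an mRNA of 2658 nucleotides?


codons = nucleotides / 3
codons = 2658 / 3 = 886

886


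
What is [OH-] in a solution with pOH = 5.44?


[OH-] = 10^(-pOH)
[OH-] = 10^(-5.44)
[OH-] = 3.631e-06 M

3.631e-06 M


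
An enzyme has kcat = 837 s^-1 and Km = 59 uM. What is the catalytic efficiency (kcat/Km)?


Catalytic efficiency = kcat / Km
= 837 / 59
= 14.1864 uM^-1*s^-1

14.1864 uM^-1*s^-1


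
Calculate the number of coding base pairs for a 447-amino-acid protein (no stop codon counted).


Each amino acid = 1 codon = 3 bp
bp = 447 * 3 = 1341 bp

1341 bp


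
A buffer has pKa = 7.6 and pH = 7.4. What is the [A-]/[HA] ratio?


[A-]/[HA] = 10^(pH - pKa)
= 10^(7.4 - 7.6)
= 0.631

0.631


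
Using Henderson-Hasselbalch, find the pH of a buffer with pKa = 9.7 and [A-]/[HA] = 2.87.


pH = pKa + log10([A-]/[HA])
pH = 9.7 + log10(2.87)
pH = 10.1579

10.1579


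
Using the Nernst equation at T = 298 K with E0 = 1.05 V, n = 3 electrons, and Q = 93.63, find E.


E = E0 - (RT/nF) * ln(Q)
E = 1.05 - (8.314 * 298 / (3 * 96485)) * ln(93.63)
E = 1.0111 V

1.0111 V


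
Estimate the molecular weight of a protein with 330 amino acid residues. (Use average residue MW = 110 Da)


MW = n_residues * 110 Da
MW = 330 * 110
MW = 36300 Da

36300 Da


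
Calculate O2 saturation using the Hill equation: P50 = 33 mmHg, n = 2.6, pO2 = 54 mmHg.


Y = pO2^n / (P50^n + pO2^n)
Y = 54^2.6 / (33^2.6 + 54^2.6)
Y = 78.25%

78.25%


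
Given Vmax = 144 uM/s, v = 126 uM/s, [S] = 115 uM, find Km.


Km = [S] * (Vmax - v) / v
Km = 115 * (144 - 126) / 126
Km = 16.4286 uM

16.4286 uM


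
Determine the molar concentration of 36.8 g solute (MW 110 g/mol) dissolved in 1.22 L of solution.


C = (mass / MW) / volume
C = (36.8 / 110) / 1.22
C = 0.2742 M

0.2742 M


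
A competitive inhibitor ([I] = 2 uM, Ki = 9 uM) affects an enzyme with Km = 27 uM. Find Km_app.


Km_app = Km * (1 + [I]/Ki)
Km_app = 27 * (1 + 2/9)
Km_app = 33.0 uM

33.0 uM


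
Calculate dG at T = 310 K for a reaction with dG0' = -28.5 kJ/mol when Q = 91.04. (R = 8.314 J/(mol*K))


dG = dG0' + RT * ln(Q) / 1000
dG = -28.5 + 8.314 * 310 * ln(91.04) / 1000
dG = -16.8728 kJ/mol

-16.8728 kJ/mol


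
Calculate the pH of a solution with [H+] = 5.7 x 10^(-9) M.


pH = -log10([H+])
pH = -log10(5.7 x 10^(-9))
pH = 8.2441

8.2441


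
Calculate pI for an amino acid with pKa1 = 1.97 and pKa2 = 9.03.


pI = (pKa1 + pKa2) / 2
pI = (1.97 + 9.03) / 2
pI = 5.5

5.5


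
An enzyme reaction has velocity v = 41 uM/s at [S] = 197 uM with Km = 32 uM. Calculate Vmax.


Vmax = v * (Km + [S]) / [S]
Vmax = 41 * (32 + 197) / 197
Vmax = 47.6599 uM/s

47.6599 uM/s


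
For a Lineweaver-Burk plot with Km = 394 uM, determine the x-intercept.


x-intercept = -1/Km
= -1/394
= -0.0025 1/uM

-0.0025 1/uM


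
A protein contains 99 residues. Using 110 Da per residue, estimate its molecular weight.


MW = n_residues * 110 Da
MW = 99 * 110
MW = 10890 Da

10890 Da


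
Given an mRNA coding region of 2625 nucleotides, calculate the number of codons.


codons = nucleotides / 3
codons = 2625 / 3 = 875

875


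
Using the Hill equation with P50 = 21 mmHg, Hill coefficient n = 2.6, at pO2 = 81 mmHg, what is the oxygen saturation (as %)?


Y = pO2^n / (P50^n + pO2^n)
Y = 81^2.6 / (21^2.6 + 81^2.6)
Y = 97.1%

97.1%


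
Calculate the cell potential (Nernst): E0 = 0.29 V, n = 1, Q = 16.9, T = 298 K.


E = E0 - (RT/nF) * ln(Q)
E = 0.29 - (8.314 * 298 / (1 * 96485)) * ln(16.9)
E = 0.2174 V

0.2174 V


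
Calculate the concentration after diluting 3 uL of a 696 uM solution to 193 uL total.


C2 = C1 * V1 / V2
C2 = 696 * 3 / 193
C2 = 10.8187 uM

10.8187 uM


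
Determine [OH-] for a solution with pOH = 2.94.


[OH-] = 10^(-pOH)
[OH-] = 10^(-2.94)
[OH-] = 0.0011 M

0.0011 M


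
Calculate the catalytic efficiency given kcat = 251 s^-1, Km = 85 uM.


Catalytic efficiency = kcat / Km
= 251 / 85
= 2.9529 uM^-1*s^-1

2.9529 uM^-1*s^-1


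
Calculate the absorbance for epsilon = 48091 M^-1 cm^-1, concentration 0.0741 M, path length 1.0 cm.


A = epsilon * c * l
A = 48091 * 0.0741 * 1.0
A = 3563.5431

3563.5431


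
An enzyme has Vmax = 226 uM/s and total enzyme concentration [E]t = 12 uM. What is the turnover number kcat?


kcat = Vmax / [E]t
kcat = 226 / 12
kcat = 18.8333 s^-1

18.8333 s^-1


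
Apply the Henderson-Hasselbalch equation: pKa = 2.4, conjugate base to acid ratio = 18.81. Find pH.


pH = pKa + log10([A-]/[HA])
pH = 2.4 + log10(18.81)
pH = 3.6744

3.6744


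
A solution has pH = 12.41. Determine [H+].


[H+] = 10^(-pH)
[H+] = 10^(-12.41)
[H+] = 3.890e-13 M

3.890e-13 M


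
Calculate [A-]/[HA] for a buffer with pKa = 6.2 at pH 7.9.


[A-]/[HA] = 10^(pH - pKa)
= 10^(7.9 - 6.2)
= 50.1187

50.1187


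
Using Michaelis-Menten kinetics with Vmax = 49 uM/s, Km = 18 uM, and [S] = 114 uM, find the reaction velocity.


v = Vmax * [S] / (Km + [S])
v = 49 * 114 / (18 + 114)
v = 42.3182 uM/s

42.3182 uM/s


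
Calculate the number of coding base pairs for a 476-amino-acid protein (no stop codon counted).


Each amino acid = 1 codon = 3 bp
bp = 476 * 3 = 1428 bp

1428 bp


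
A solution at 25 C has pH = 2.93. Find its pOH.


pOH = 14 - pH
pOH = 14 - 2.93
pOH = 11.07

11.07


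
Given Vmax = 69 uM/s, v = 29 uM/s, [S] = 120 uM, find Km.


Km = [S] * (Vmax - v) / v
Km = 120 * (69 - 29) / 29
Km = 165.5172 uM

165.5172 uM


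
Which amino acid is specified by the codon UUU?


Standard genetic code lookup.
Codon UUU -> Phe

Phe


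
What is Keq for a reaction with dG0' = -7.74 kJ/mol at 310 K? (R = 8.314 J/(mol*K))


Keq = exp(-dG0 * 1000 / (R * T))
Keq = exp(-(-7.74) * 1000 / (8.314 * 310))
Keq = 20.1478

20.1478


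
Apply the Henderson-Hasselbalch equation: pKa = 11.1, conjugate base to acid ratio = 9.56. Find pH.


pH = pKa + log10([A-]/[HA])
pH = 11.1 + log10(9.56)
pH = 12.0805

12.0805


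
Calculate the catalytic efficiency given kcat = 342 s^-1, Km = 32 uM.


Catalytic efficiency = kcat / Km
= 342 / 32
= 10.6875 uM^-1*s^-1

10.6875 uM^-1*s^-1


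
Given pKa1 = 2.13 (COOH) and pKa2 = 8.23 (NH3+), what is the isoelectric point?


pI = (pKa1 + pKa2) / 2
pI = (2.13 + 8.23) / 2
pI = 5.18

5.18


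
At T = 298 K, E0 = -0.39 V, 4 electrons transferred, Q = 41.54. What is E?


E = E0 - (RT/nF) * ln(Q)
E = -0.39 - (8.314 * 298 / (4 * 96485)) * ln(41.54)
E = -0.4139 V

-0.4139 V


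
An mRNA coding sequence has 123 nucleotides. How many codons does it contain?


codons = nucleotides / 3
codons = 123 / 3 = 41

41


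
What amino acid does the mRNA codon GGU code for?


Standard genetic code lookup.
Codon GGU -> Gly

Gly


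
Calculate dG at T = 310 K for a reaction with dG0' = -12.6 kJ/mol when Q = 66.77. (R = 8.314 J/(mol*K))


dG = dG0' + RT * ln(Q) / 1000
dG = -12.6 + 8.314 * 310 * ln(66.77) / 1000
dG = -1.7719 kJ/mol

-1.7719 kJ/mol


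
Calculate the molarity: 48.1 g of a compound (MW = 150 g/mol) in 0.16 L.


C = (mass / MW) / volume
C = (48.1 / 150) / 0.16
C = 2.0042 M

2.0042 M


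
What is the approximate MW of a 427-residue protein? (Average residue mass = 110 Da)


MW = n_residues * 110 Da
MW = 427 * 110
MW = 46970 Da

46970 Da


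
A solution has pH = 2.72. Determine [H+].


[H+] = 10^(-pH)
[H+] = 10^(-2.72)
[H+] = 0.0019 M

0.0019 M


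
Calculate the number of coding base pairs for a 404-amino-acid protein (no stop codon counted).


Each amino acid = 1 codon = 3 bp
bp = 404 * 3 = 1212 bp

1212 bp


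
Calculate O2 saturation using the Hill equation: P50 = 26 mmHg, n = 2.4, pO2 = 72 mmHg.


Y = pO2^n / (P50^n + pO2^n)
Y = 72^2.4 / (26^2.4 + 72^2.4)
Y = 92.02%

92.02%


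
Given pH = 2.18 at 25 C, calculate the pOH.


pOH = 14 - pH
pOH = 14 - 2.18
pOH = 11.82

11.82


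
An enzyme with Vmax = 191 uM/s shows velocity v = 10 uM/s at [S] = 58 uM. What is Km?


Km = [S] * (Vmax - v) / v
Km = 58 * (191 - 10) / 10
Km = 1049.8 uM

1049.8 uM


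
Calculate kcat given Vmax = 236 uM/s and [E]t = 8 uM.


kcat = Vmax / [E]t
kcat = 236 / 8
kcat = 29.5 s^-1

29.5 s^-1


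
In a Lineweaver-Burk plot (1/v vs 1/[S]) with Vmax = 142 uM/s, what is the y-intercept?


y-intercept = 1/Vmax
= 1/142
= 0.007 s/uM

0.007 s/uM


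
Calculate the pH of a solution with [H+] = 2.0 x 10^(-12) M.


pH = -log10([H+])
pH = -log10(2.0 x 10^(-12))
pH = 11.699

11.699


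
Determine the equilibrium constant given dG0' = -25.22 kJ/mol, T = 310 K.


Keq = exp(-dG0 * 1000 / (R * T))
Keq = exp(-(-25.22) * 1000 / (8.314 * 310))
Keq = 17770.2768

17770.2768


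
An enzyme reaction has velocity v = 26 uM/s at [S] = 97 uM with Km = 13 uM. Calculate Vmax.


Vmax = v * (Km + [S]) / [S]
Vmax = 26 * (13 + 97) / 97
Vmax = 29.4845 uM/s

29.4845 uM/s


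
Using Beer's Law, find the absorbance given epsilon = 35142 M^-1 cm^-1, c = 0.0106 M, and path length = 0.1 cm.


A = epsilon * c * l
A = 35142 * 0.0106 * 0.1
A = 37.2505

37.2505


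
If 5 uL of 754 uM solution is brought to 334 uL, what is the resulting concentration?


C2 = C1 * V1 / V2
C2 = 754 * 5 / 334
C2 = 11.2874 uM

11.2874 uM


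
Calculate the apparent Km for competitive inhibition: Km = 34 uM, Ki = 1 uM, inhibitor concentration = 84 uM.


Km_app = Km * (1 + [I]/Ki)
Km_app = 34 * (1 + 84/1)
Km_app = 2890.0 uM

2890.0 uM


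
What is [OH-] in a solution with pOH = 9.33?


[OH-] = 10^(-pOH)
[OH-] = 10^(-9.33)
[OH-] = 4.677e-10 M

4.677e-10 M


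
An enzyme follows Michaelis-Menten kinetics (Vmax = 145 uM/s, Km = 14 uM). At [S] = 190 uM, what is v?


v = Vmax * [S] / (Km + [S])
v = 145 * 190 / (14 + 190)
v = 135.049 uM/s

135.049 uM/s


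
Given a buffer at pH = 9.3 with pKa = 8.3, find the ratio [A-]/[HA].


[A-]/[HA] = 10^(pH - pKa)
= 10^(9.3 - 8.3)
= 10.0

10.0


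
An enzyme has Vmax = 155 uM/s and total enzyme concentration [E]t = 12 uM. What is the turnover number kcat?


kcat = Vmax / [E]t
kcat = 155 / 12
kcat = 12.9167 s^-1

12.9167 s^-1


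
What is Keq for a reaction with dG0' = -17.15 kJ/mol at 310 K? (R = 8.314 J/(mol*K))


Keq = exp(-dG0 * 1000 / (R * T))
Keq = exp(-(-17.15) * 1000 / (8.314 * 310))
Keq = 775.9959

775.9959


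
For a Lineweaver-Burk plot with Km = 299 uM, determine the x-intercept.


x-intercept = -1/Km
= -1/299
= -0.0033 1/uM

-0.0033 1/uM


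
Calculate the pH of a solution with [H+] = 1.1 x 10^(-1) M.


pH = -log10([H+])
pH = -log10(1.1 x 10^(-1))
pH = 0.9586

0.9586


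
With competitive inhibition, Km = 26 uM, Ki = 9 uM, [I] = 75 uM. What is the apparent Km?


Km_app = Km * (1 + [I]/Ki)
Km_app = 26 * (1 + 75/9)
Km_app = 242.6667 uM

242.6667 uM


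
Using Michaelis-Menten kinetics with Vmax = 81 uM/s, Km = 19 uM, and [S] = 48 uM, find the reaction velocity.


v = Vmax * [S] / (Km + [S])
v = 81 * 48 / (19 + 48)
v = 58.0299 uM/s

58.0299 uM/s


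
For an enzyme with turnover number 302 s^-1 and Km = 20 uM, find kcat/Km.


Catalytic efficiency = kcat / Km
= 302 / 20
= 15.1 uM^-1*s^-1

15.1 uM^-1*s^-1


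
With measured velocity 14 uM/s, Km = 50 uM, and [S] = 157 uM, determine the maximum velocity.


Vmax = v * (Km + [S]) / [S]
Vmax = 14 * (50 + 157) / 157
Vmax = 18.4586 uM/s

18.4586 uM/s


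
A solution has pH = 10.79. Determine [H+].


[H+] = 10^(-pH)
[H+] = 10^(-10.79)
[H+] = 1.622e-11 M

1.622e-11 M


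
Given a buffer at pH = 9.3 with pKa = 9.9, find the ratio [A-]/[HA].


[A-]/[HA] = 10^(pH - pKa)
= 10^(9.3 - 9.9)
= 0.2512

0.2512


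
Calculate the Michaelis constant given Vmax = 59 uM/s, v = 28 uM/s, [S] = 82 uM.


Km = [S] * (Vmax - v) / v
Km = 82 * (59 - 28) / 28
Km = 90.7857 uM

90.7857 uM


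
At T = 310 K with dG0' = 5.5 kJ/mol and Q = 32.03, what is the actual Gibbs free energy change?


dG = dG0' + RT * ln(Q) / 1000
dG = 5.5 + 8.314 * 310 * ln(32.03) / 1000
dG = 14.4348 kJ/mol

14.4348 kJ/mol


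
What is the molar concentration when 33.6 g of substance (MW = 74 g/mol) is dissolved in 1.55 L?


C = (mass / MW) / volume
C = (33.6 / 74) / 1.55
C = 0.2929 M

0.2929 M


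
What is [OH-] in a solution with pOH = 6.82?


[OH-] = 10^(-pOH)
[OH-] = 10^(-6.82)
[OH-] = 1.514e-07 M

1.514e-07 M


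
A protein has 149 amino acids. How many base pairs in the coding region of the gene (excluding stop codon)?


Each amino acid = 1 codon = 3 bp
bp = 149 * 3 = 447 bp

447 bp


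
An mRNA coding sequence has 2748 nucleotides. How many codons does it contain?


codons = nucleotides / 3
codons = 2748 / 3 = 916

916


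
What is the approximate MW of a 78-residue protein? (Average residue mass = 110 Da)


MW = n_residues * 110 Da
MW = 78 * 110
MW = 8580 Da

8580 Da


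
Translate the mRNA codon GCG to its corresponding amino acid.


Standard genetic code lookup.
Codon GCG -> Ala

Ala


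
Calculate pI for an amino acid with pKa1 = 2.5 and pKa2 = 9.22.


pI = (pKa1 + pKa2) / 2
pI = (2.5 + 9.22) / 2
pI = 5.86

5.86


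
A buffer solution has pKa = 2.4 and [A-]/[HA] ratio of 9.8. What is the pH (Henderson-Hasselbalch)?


pH = pKa + log10([A-]/[HA])
pH = 2.4 + log10(9.8)
pH = 3.3912

3.3912


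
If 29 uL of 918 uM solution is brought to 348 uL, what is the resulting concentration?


C2 = C1 * V1 / V2
C2 = 918 * 29 / 348
C2 = 76.5 uM

76.5 uM


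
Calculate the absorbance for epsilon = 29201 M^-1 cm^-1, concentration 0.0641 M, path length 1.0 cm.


A = epsilon * c * l
A = 29201 * 0.0641 * 1.0
A = 1871.7841

1871.7841


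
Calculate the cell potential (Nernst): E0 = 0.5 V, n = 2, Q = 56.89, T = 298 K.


E = E0 - (RT/nF) * ln(Q)
E = 0.5 - (8.314 * 298 / (2 * 96485)) * ln(56.89)
E = 0.4481 V

0.4481 V


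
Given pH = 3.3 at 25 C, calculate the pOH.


pOH = 14 - pH
pOH = 14 - 3.3
pOH = 10.7

10.7


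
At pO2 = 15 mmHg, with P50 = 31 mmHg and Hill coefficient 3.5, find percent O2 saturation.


Y = pO2^n / (P50^n + pO2^n)
Y = 15^3.5 / (31^3.5 + 15^3.5)
Y = 7.3%

7.3%


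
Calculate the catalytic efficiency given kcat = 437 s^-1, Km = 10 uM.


Catalytic efficiency = kcat / Km
= 437 / 10
= 43.7 uM^-1*s^-1

43.7 uM^-1*s^-1


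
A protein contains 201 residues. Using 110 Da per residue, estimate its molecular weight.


MW = n_residues * 110 Da
MW = 201 * 110
MW = 22110 Da

22110 Da


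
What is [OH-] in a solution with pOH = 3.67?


[OH-] = 10^(-pOH)
[OH-] = 10^(-3.67)
[OH-] = 2.138e-04 M

2.138e-04 M


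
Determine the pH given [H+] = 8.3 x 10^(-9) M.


pH = -log10([H+])
pH = -log10(8.3 x 10^(-9))
pH = 8.0809

8.0809


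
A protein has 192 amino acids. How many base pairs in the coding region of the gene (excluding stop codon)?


Each amino acid = 1 codon = 3 bp
bp = 192 * 3 = 576 bp

576 bp


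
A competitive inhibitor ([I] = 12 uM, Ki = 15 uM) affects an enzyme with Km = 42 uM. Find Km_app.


Km_app = Km * (1 + [I]/Ki)
Km_app = 42 * (1 + 12/15)
Km_app = 75.6 uM

75.6 uM


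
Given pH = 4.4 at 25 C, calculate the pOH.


pOH = 14 - pH
pOH = 14 - 4.4
pOH = 9.6

9.6


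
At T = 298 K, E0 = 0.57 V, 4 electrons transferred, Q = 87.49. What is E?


E = E0 - (RT/nF) * ln(Q)
E = 0.57 - (8.314 * 298 / (4 * 96485)) * ln(87.49)
E = 0.5413 V

0.5413 V


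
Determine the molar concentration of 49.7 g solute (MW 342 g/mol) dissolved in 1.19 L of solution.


C = (mass / MW) / volume
C = (49.7 / 342) / 1.19
C = 0.1221 M

0.1221 M


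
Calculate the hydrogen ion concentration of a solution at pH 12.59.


[H+] = 10^(-pH)
[H+] = 10^(-12.59)
[H+] = 2.570e-13 M

2.570e-13 M


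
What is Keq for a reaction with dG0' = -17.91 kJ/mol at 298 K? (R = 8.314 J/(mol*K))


Keq = exp(-dG0 * 1000 / (R * T))
Keq = exp(-(-17.91) * 1000 / (8.314 * 298))
Keq = 1378.6382

1378.6382


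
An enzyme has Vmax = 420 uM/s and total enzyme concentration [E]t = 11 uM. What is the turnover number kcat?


kcat = Vmax / [E]t
kcat = 420 / 11
kcat = 38.1818 s^-1

38.1818 s^-1
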